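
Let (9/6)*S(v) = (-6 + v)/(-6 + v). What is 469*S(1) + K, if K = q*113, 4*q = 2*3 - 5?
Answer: 4091/12 ≈ 340.92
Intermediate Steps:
q = ¼ (q = (2*3 - 5)/4 = (6 - 5)/4 = (¼)*1 = ¼ ≈ 0.25000)
S(v) = ⅔ (S(v) = 2*((-6 + v)/(-6 + v))/3 = (⅔)*1 = ⅔)
K = 113/4 (K = (¼)*113 = 113/4 ≈ 28.250)
469*S(1) + K = 469*(⅔) + 113/4 = 938/3 + 113/4 = 4091/12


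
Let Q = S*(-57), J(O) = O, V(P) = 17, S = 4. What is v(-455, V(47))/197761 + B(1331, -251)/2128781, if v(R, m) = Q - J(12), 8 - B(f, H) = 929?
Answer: -693045321/420989859341 ≈ -0.0016462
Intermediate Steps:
B(f, H) = -921 (B(f, H) = 8 - 1*929 = 8 - 929 = -921)
Q = -228 (Q = 4*(-57) = -228)
v(R, m) = -240 (v(R, m) = -228 - 1*12 = -228 - 12 = -240)
v(-455, V(47))/197761 + B(1331, -251)/2128781 = -240/197761 - 921/2128781 = -693045321/420989859341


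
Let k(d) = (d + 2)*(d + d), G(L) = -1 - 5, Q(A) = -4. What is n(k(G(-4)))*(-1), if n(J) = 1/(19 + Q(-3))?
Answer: -1/15 ≈ -0.066667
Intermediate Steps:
G(L) = -6
k(d) = 2*d*(2 + d) (k(d) = (2 + d)*(2*d) = 2*d*(2 + d))
n(J) = 1/15 (n(J) = 1/(19 - 4) = 1/15)
n(k(G(-4)))*(-1) = (1/15)*(-1) = -1/15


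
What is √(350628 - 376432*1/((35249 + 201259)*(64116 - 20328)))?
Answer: √16321723245545678566105/215754423 ≈ 592.14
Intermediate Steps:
√(350628 - 376432*1/((35249 + 201259)*(64116 - 20328))) = √(350628 - 376432/(43788*236508)) = √(350628 - 376432/10356212304) = √(350628 - 376432*1/10356212304) = √(350628 - 23527/647263269) = √(226948625459405/647263269) = √16321723245545678566105/215754423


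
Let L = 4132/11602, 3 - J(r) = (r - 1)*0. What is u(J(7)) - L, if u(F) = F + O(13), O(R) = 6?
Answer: 50143/5801 ≈ 8.6439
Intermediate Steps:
J(r) = 3 (J(r) = 3 - (r - 1)*0 = 3 - (-1 + r)*0 = 3 - 1*0 = 3 + 0 = 3)
L = 2066/5801 (L = 4132*(1/11602) = 2066/5801 ≈ 0.35615)
u(F) = 6 + F (u(F) = F + 6 = 6 + F)
u(J(7)) - L = (6 + 3) - 1*2066/5801 = 9 - 2066/5801 = 50143/5801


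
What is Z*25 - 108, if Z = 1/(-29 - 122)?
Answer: -16333/151 ≈ -108.17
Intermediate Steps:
Z = -1/151 (Z = 1/(-151) = -1/151 ≈ -0.0066225)
Z*25 - 108 = -1/151*25 - 108 = -25/151 - 108 = -16333/151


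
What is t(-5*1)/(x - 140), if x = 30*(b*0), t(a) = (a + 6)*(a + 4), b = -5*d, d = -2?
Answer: 1/140 ≈ 0.0071429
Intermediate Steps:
b = 10 (b = -5*(-2) = 10)
t(a) = (4 + a)*(6 + a) (t(a) = (6 + a)*(4 + a) = (4 + a)*(6 + a))
x = 0 (x = 30*(10*0) = 30*0 = 0)
t(-5*1)/(x - 140) = (24 + (-5*1)² + 10*(-5*1))/(0 - 140) = (24 + (-5)² + 10*(-5))/(-140) = -(24 + 25 - 50)/140 = -1/140*(-1) = 1/140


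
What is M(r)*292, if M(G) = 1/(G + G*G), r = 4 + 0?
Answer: 73/5 ≈ 14.600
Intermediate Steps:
r = 4
M(G) = 1/(G + G²)
M(r)*292 = (1/(4*(1 + 4)))*292 = ((¼)/5)*292 = ((¼)*(⅕))*292 = (1/20)*292 = 73/5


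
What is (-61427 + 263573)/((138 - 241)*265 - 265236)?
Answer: -202146/292531 ≈ -0.69102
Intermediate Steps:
(-61427 + 263573)/((138 - 241)*265 - 265236) = 202146/(-103*265 - 265236) = 202146/(-27295 - 265236) = 202146/(-292531) = 202146*(-1/292531) = -202146/292531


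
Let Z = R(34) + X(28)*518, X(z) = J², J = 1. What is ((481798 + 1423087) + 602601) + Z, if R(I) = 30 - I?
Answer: 2508000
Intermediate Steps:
X(z) = 1 (X(z) = 1² = 1)
Z = 514 (Z = (30 - 1*34) + 1*518 = (30 - 34) + 518 = -4 + 518 = 514)
((481798 + 1423087) + 602601) + Z = ((481798 + 1423087) + 602601) + 514 = (1904885 + 602601) + 514 = 2507486 + 514 = 2508000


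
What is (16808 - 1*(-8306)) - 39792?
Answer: -14678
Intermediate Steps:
(16808 - 1*(-8306)) - 39792 = (16808 + 8306) - 39792 = 25114 - 39792 = -14678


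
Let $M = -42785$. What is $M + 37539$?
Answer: $-5246$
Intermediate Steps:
$M + 37539 = -42785 + 37539 = -5246$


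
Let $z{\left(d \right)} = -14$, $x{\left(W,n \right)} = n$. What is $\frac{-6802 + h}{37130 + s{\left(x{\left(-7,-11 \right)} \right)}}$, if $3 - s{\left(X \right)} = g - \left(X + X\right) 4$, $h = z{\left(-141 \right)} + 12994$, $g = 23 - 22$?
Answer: $\frac{3089}{18522} \approx 0.16677$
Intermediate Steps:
$g = 1$ ($g = 23 - 22 = 1$)
$h = 12980$ ($h = -14 + 12994 = 12980$)
$s{\left(X \right)} = 2 + 8 X$ ($s{\left(X \right)} = 3 - \left(1 - \left(X + X\right) 4\right) = 3 - \left(1 - 2 X 4\right) = 3 - \left(1 - 8 X\right) = 3 + \left(-1 + 8 X\right) = 2 + 8 X$)
$\frac{-6802 + h}{37130 + s{\left(x{\left(-7,-11 \right)} \right)}} = \frac{-6802 + 12980}{37130 + \left(2 + 8 \left(-11\right)\right)} = \frac{6178}{37130 + \left(2 - 88\right)} = \frac{6178}{37130 - 86} = \frac{6178}{37044} = 6178 \cdot \frac{1}{37044} = \frac{3089}{18522}$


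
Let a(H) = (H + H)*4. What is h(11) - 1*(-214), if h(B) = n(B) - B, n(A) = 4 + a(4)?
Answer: 239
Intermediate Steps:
a(H) = 8*H (a(H) = (2*H)*4 = 8*H)
n(A) = 36 (n(A) = 4 + 8*4 = 4 + 32 = 36)
h(B) = 36 - B
h(11) - 1*(-214) = (36 - 1*11) - 1*(-214) = (36 - 11) + 214 = 25 + 214 = 239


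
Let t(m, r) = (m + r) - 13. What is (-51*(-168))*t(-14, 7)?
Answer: -171360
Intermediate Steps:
t(m, r) = -13 + m + r
(-51*(-168))*t(-14, 7) = (-51*(-168))*(-13 - 14 + 7) = 8568*(-20) = -171360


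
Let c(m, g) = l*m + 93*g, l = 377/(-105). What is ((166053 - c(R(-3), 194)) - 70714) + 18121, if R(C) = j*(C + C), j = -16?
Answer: 3351694/35 ≈ 95763.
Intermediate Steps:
R(C) = -32*C (R(C) = -16*(C + C) = -32*C)
l = -377/105 (l = 377*(-1/105) = -377/105 ≈ -3.5905)
c(m, g) = 93*g - 377*m/105 (c(m, g) = -377*m/105 + 93*g = 93*g - 377*m/105)
((166053 - c(R(-3), 194)) - 70714) + 18121 = ((166053 - (93*194 - (-12064)*(-3)/105)) - 70714) + 18121 = ((166053 - (18042 - 377/105*96)) - 70714) + 18121 = ((166053 - (18042 - 12064/35)) - 70714) + 18121 = ((166053 - 1*619406/35) - 70714) + 18121 = ((166053 - 619406/35) - 70714) + 18121 = (5192449/35 - 70714) + 18121 = 2717459/35 + 18121 = 3351694/35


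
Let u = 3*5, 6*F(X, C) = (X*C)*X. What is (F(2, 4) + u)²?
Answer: 2809/9 ≈ 312.11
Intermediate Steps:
F(X, C) = C*X²/6 (F(X, C) = ((X*C)*X)/6 = ((C*X)*X)/6 = (C*X²)/6 = C*X²/6)
u = 15
(F(2, 4) + u)² = ((⅙)*4*2² + 15)² = ((⅙)*4*4 + 15)² = (8/3 + 15)² = (53/3)² = 2809/9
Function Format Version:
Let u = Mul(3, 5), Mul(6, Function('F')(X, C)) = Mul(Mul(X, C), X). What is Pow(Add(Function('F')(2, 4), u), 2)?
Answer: Rational(2809, 9) ≈ 312.11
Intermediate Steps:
Function('F')(X, C) = Mul(Rational(1, 6), C, Pow(X, 2)) (Function('F')(X, C) = Mul(Rational(1, 6), Mul(Mul(X, C), X)) = Mul(Rational(1, 6), Mul(Mul(C, X), X)) = Mul(Rational(1, 6), Mul(C, Pow(X, 2))) = Mul(Rational(1, 6), C, Pow(X, 2)))
u = 15
Pow(Add(Function('F')(2, 4), u), 2) = Pow(Add(Mul(Rational(1, 6), 4, Pow(2, 2)), 15), 2) = Pow(Add(Mul(Rational(1, 6), 4, 4), 15), 2) = Pow(Add(Rational(8, 3), 15), 2) = Pow(Rational(53, 3), 2) = Rational(2809, 9)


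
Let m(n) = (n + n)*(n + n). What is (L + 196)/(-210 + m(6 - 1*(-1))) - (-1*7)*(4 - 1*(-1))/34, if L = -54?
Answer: -2169/238 ≈ -9.1134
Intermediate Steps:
m(n) = 4*n² (m(n) = (2*n)*(2*n) = 4*n²)
(L + 196)/(-210 + m(6 - 1*(-1))) - (-1*7)*(4 - 1*(-1))/34 = (-54 + 196)/(-210 + 4*(6 - 1*(-1))²) - (-1*7)*(4 - 1*(-1))/34 = 142/(-210 + 4*(6 + 1)²) - (-7)*(4 + 1)*(1/34) = 142/(-210 + 4*7²) - (-7)*5*(1/34) = 142/(-210 + 4*49) - (-7)*5/34 = 142/(-210 + 196) - 1*(-35/34) = 142/(-14) + 35/34 = 142*(-1/14) + 35/34 = -71/7 + 35/34 = -2169/238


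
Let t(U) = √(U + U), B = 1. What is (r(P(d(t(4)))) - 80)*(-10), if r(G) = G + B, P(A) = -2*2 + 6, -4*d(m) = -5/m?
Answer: 770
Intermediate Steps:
t(U) = √2*√U (t(U) = √(2*U) = √2*√U)
d(m) = 5/(4*m) (d(m) = -(-5)/(4*m) = 5/(4*m))
P(A) = 2 (P(A) = -4 + 6 = 2)
r(G) = 1 + G (r(G) = G + 1 = 1 + G)
(r(P(d(t(4)))) - 80)*(-10) = ((1 + 2) - 80)*(-10) = (3 - 80)*(-10) = -77*(-10) = 770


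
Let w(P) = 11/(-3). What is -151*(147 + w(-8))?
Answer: -64930/3 ≈ -21643.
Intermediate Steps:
w(P) = -11/3 (w(P) = 11*(-⅓) = -11/3)
-151*(147 + w(-8)) = -151*(147 - 11/3) = -151*430/3 = -64930/3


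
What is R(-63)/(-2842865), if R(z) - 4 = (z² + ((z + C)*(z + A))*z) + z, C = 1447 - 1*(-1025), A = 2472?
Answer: 365602793/2842865 ≈ 128.60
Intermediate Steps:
C = 2472 (C = 1447 + 1025 = 2472)
R(z) = 4 + z + z² + z*(2472 + z)² (R(z) = 4 + ((z² + ((z + 2472)*(z + 2472))*z) + z) = 4 + ((z² + ((2472 + z)*(2472 + z))*z) + z) = 4 + ((z² + (2472 + z)²*z) + z) = 4 + ((z² + z*(2472 + z)²) + z) = 4 + (z + z² + z*(2472 + z)²) = 4 + z + z² + z*(2472 + z)²)
R(-63)/(-2842865) = (4 + (-63)³ + 4945*(-63)² + 6110785*(-63))/(-2842865) = (4 - 250047 + 4945*3969 - 384979455)*(-1/2842865) = (4 - 250047 + 19626705 - 384979455)*(-1/2842865) = -365602793*(-1/2842865) = 365602793/2842865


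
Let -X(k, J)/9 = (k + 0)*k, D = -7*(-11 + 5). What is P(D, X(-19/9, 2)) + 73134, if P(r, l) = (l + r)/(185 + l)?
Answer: 95366753/1304 ≈ 73134.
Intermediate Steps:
D = 42 (D = -7*(-6) = 42)
X(k, J) = -9*k**2 (X(k, J) = -9*(k + 0)*k = -9*k*k = -9*k**2)
P(r, l) = (l + r)/(185 + l)
P(D, X(-19/9, 2)) + 73134 = (-9*(-19/9)**2 + 42)/(185 - 9*(-19/9)**2) + 73134 = (-9*361/81 + 42)/(185 - 9*361/81) + 73134 = (-361/9 + 42)/(185 - 361/9) + 73134 = (17/9)/(1304/9) + 73134 = (9/1304)*(17/9) + 73134 = 17/1304 + 73134 = 95366753/1304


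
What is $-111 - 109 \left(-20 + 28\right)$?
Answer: $-983$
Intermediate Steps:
$-111 - 109 \left(-20 + 28\right) = -111 - 872 = -983$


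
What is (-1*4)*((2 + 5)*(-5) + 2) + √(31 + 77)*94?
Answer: 132 + 564*√3 ≈ 1108.9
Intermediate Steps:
(-1*4)*((2 + 5)*(-5) + 2) + √(31 + 77)*94 = -4*(7*(-5) + 2) + √108*94 = -4*(-35 + 2) + (6*√3)*94 = -4*(-33) + 564*√3 = 132 + 564*√3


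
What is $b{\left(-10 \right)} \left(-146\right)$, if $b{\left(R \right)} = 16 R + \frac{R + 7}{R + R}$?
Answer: $\frac{233381}{10} \approx 23338.0$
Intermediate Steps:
$b{\left(R \right)} = 16 R + \frac{7 + R}{2 R}$
$b{\left(-10 \right)} \left(-146\right) = \frac{7 - 10 \left(1 + 32 \left(-10\right)\right)}{2 \left(-10\right)} \left(-146\right) = \frac{1}{2} \left(- \frac{1}{10}\right) \left(7 - 10 \left(1 - 320\right)\right) \left(-146\right) = \frac{1}{2} \left(- \frac{1}{10}\right) \left(7 - -3190\right) \left(-146\right) = \frac{1}{2} \left(- \frac{1}{10}\right) \left(7 + 3190\right) \left(-146\right) = \frac{1}{2} \left(- \frac{1}{10}\right) 3197 \left(-146\right) = \left(- \frac{3197}{20}\right) \left(-146\right) = \frac{233381}{10}$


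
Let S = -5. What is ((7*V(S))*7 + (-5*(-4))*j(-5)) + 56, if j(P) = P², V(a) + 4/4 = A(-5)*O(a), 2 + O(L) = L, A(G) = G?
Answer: 2222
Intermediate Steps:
O(L) = -2 + L
V(a) = 9 - 5*a (V(a) = -1 - 5*(-2 + a) = -1 + (10 - 5*a) = 9 - 5*a)
((7*V(S))*7 + (-5*(-4))*j(-5)) + 56 = ((7*(9 - 5*(-5)))*7 - 5*(-4)*(-5)²) + 56 = ((7*(9 + 25))*7 + 20*25) + 56 = ((7*34)*7 + 500) + 56 = (238*7 + 500) + 56 = (1666 + 500) + 56 = 2166 + 56 = 2222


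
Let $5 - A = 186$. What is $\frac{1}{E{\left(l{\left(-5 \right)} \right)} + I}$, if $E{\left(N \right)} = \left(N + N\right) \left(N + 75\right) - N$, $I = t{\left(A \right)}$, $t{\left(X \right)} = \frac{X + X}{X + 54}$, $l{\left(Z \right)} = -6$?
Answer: $- \frac{127}{104032} \approx -0.0012208$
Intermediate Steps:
$A = -181$ ($A = 5 - 186 = -181$)
$t{\left(X \right)} = \frac{2 X}{54 + X}$
$I = \frac{362}{127}$ ($I = 2 \left(-181\right) \frac{1}{54 - 181} = 2 \left(-181\right) \frac{1}{-127} = 2 \left(-181\right) \left(- \frac{1}{127}\right) = \frac{362}{127} \approx 2.8504$)
$E{\left(N \right)} = - N + 2 N \left(75 + N\right)$ ($E{\left(N \right)} = 2 N \left(75 + N\right) - N = - N + 2 N \left(75 + N\right)$)
$\frac{1}{E{\left(l{\left(-5 \right)} \right)} + I} = \frac{1}{- 6 \left(149 + 2 \left(-6\right)\right) + \frac{362}{127}} = \frac{1}{- 6 \left(149 - 12\right) + \frac{362}{127}} = \frac{1}{\left(-6\right) 137 + \frac{362}{127}} = \frac{1}{-822 + \frac{362}{127}} = \frac{1}{- \frac{104032}{127}} = - \frac{127}{104032}$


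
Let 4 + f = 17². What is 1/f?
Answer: 1/285 ≈ 0.0035088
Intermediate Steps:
f = 285 (f = -4 + 17² = -4 + 289 = 285)
1/f = 1/285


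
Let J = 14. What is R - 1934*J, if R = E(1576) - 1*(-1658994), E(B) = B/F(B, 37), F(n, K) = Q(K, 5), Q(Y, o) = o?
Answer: 8161166/5 ≈ 1.6322e+6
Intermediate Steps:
F(n, K) = 5
E(B) = B/5
R = 8296546/5 (R = (1/5)*1576 - 1*(-1658994) = 1576/5 + 1658994 = 8296546/5 ≈ 1.6593e+6)
R - 1934*J = 8296546/5 - 1934*14 = 8296546/5 - 27076 = 8161166/5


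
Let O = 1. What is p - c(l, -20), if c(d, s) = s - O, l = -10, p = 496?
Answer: 517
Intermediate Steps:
c(d, s) = -1 + s (c(d, s) = s - 1*1 = s - 1 = -1 + s)
p - c(l, -20) = 496 - (-1 - 20) = 496 - 1*(-21) = 496 + 21 = 517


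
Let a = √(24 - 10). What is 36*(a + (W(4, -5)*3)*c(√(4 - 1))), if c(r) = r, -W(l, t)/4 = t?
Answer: 36*√14 + 2160*√3 ≈ 3875.9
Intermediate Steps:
W(l, t) = -4*t
a = √14 ≈ 3.7417
36*(a + (W(4, -5)*3)*c(√(4 - 1))) = 36*(√14 + (-4*(-5)*3)*√(4 - 1)) = 36*(√14 + (20*3)*√3) = 36*(√14 + 60*√3) = 36*√14 + 2160*√3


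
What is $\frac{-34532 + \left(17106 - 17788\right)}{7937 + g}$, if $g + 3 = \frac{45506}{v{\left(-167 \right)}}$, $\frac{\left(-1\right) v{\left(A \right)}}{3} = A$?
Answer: $- \frac{8821107}{2010220} \approx -4.3881$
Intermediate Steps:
$v{\left(A \right)} = - 3 A$
$g = \frac{44003}{501}$ ($g = -3 + \frac{45506}{\left(-3\right) \left(-167\right)} = -3 + \frac{45506}{501} = \frac{44003}{501} \approx 87.83$)
$\frac{-34532 + \left(17106 - 17788\right)}{7937 + g} = \frac{-34532 + \left(17106 - 17788\right)}{7937 + \frac{44003}{501}} = \frac{-34532 - 682}{\frac{4020440}{501}} = \left(-35214\right) \frac{501}{4020440} = - \frac{8821107}{2010220}$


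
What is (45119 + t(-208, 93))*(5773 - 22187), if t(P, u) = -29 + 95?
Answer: -741666590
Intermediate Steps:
t(P, u) = 66
(45119 + t(-208, 93))*(5773 - 22187) = (45119 + 66)*(5773 - 22187) = 45185*(-16414) = -741666590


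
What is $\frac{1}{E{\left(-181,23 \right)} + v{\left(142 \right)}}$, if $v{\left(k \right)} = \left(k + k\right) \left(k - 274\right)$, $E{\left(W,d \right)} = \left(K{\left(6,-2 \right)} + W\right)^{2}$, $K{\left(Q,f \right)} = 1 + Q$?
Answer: $- \frac{1}{7212} \approx -0.00013866$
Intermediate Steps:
$E{\left(W,d \right)} = \left(7 + W\right)^{2}$ ($E{\left(W,d \right)} = \left(\left(1 + 6\right) + W\right)^{2} = \left(7 + W\right)^{2}$)
$v{\left(k \right)} = 2 k \left(-274 + k\right)$
$\frac{1}{E{\left(-181,23 \right)} + v{\left(142 \right)}} = \frac{1}{\left(7 - 181\right)^{2} + 2 \cdot 142 \left(-274 + 142\right)} = \frac{1}{\left(-174\right)^{2} + 2 \cdot 142 \left(-132\right)} = \frac{1}{30276 - 37488} = \frac{1}{-7212} = - \frac{1}{7212}$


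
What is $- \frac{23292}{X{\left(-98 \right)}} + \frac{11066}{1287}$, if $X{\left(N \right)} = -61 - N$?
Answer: $- \frac{2687942}{4329} \approx -620.92$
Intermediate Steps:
$- \frac{23292}{X{\left(-98 \right)}} + \frac{11066}{1287} = - \frac{23292}{-61 - -98} + \frac{11066}{1287} = - \frac{23292}{-61 + 98} + 11066 \cdot \frac{1}{1287} = - \frac{23292}{37} + \frac{1006}{117} = - \frac{2687942}{4329}$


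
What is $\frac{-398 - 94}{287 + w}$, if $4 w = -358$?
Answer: $- \frac{984}{395} \approx -2.4911$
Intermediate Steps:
$w = - \frac{179}{2}$ ($w = \frac{1}{4} \left(-358\right) = - \frac{179}{2} \approx -89.5$)
$\frac{-398 - 94}{287 + w} = \frac{-398 - 94}{287 - \frac{179}{2}} = - \frac{492}{\frac{395}{2}} = \left(-492\right) \frac{2}{395} = - \frac{984}{395}$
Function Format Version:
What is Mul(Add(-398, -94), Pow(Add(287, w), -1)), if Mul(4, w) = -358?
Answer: Rational(-984, 395) ≈ -2.4911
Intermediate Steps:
w = Rational(-179, 2) (w = Mul(Rational(1, 4), -358) = Rational(-179, 2) ≈ -89.500)
Mul(Add(-398, -94), Pow(Add(287, w), -1)) = Mul(Add(-398, -94), Pow(Add(287, Rational(-179, 2)), -1)) = Mul(-492, Pow(Rational(395, 2), -1)) = Mul(-492, Rational(2, 395)) = Rational(-984, 395)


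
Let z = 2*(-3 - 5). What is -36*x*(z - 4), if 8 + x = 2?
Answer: -4320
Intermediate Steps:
x = -6 (x = -8 + 2 = -6)
z = -16 (z = 2*(-8) = -16)
-36*x*(z - 4) = -(-216)*(-16 - 4) = -(-216)*(-20) = -36*120 = -4320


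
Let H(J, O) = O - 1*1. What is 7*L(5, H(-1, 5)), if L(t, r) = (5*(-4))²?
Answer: 2800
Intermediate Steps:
H(J, O) = -1 + O (H(J, O) = O - 1 = -1 + O)
L(t, r) = 400 (L(t, r) = (-20)² = 400)
7*L(5, H(-1, 5)) = 7*400 = 2800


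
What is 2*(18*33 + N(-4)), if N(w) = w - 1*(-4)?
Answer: 1188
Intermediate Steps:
N(w) = 4 + w (N(w) = w + 4 = 4 + w)
2*(18*33 + N(-4)) = 2*(18*33 + (4 - 4)) = 2*(594 + 0) = 2*594 = 1188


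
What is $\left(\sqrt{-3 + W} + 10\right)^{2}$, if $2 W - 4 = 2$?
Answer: $100$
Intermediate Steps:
$W = 3$ ($W = 2 + \frac{1}{2} \cdot 2 = 2 + 1 = 3$)
$\left(\sqrt{-3 + W} + 10\right)^{2} = \left(\sqrt{-3 + 3} + 10\right)^{2} = \left(\sqrt{0} + 10\right)^{2} = \left(0 + 10\right)^{2} = 10^{2} = 100$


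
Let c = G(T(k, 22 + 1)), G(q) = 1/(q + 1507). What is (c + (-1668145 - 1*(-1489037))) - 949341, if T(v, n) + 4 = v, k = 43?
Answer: -1744582153/1546 ≈ -1.1284e+6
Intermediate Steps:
T(v, n) = -4 + v
G(q) = 1/(1507 + q)
c = 1/1546 (c = 1/(1507 + (-4 + 43)) = 1/(1507 + 39) = 1/1546 ≈ 0.00064683)
(c + (-1668145 - 1*(-1489037))) - 949341 = (1/1546 + (-1668145 - 1*(-1489037))) - 949341 = (1/1546 + (-1668145 + 1489037)) - 949341 = (1/1546 - 179108) - 949341 = -276900967/1546 - 949341 = -1744582153/1546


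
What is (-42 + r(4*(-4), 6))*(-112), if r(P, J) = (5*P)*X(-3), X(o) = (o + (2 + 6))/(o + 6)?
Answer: 58912/3 ≈ 19637.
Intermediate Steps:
X(o) = (8 + o)/(6 + o) (X(o) = (o + 8)/(6 + o) = (8 + o)/(6 + o))
r(P, J) = 25*P/3 (r(P, J) = (5*P)*((8 - 3)/(6 - 3)) = (5*P)*(5/3) = 25*P/3)
(-42 + r(4*(-4), 6))*(-112) = (-42 + 25*(4*(-4))/3)*(-112) = (-42 + (25/3)*(-16))*(-112) = (-42 - 400/3)*(-112) = -526/3*(-112) = 58912/3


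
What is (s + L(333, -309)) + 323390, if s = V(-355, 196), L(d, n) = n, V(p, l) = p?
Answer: 322726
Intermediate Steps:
s = -355
(s + L(333, -309)) + 323390 = (-355 - 309) + 323390 = -664 + 323390 = 322726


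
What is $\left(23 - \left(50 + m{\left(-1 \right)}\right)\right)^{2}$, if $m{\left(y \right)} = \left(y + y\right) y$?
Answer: $841$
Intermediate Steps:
$m{\left(y \right)} = 2 y^{2}$ ($m{\left(y \right)} = 2 y y = 2 y^{2}$)
$\left(23 - \left(50 + m{\left(-1 \right)}\right)\right)^{2} = \left(23 - \left(50 + 2 \left(-1\right)^{2}\right)\right)^{2} = \left(23 - \left(50 + 2 \cdot 1\right)\right)^{2} = \left(23 - 52\right)^{2} = \left(-29\right)^{2} = 841$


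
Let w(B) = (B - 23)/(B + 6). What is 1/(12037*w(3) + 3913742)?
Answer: 9/34982938 ≈ 2.5727e-7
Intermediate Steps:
w(B) = (-23 + B)/(6 + B)
1/(12037*w(3) + 3913742) = 1/(12037*((-23 + 3)/(6 + 3)) + 3913742) = 1/(12037*(-20/9) + 3913742) = 1/(-240740/9 + 3913742) = 1/(34982938/9) = 9/34982938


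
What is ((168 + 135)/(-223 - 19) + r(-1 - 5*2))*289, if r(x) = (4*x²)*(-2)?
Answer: -67787551/242 ≈ -2.8011e+5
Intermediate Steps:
r(x) = -8*x²
((168 + 135)/(-223 - 19) + r(-1 - 5*2))*289 = ((168 + 135)/(-223 - 19) - 8*(-1 - 5*2)²)*289 = (303/(-242) - 8*(-1 - 10)²)*289 = (303*(-1/242) - 8*(-11)²)*289 = (-303/242 - 8*121)*289 = (-303/242 - 968)*289 = -234559/242*289 = -67787551/242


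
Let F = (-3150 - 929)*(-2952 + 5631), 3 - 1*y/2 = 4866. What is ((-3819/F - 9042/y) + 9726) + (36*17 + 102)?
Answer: 3244694130218/310766773 ≈ 10441.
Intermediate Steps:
y = -9726 (y = 6 - 2*4866 = 6 - 9732 = -9726)
F = -10927641 (F = -4079*2679 = -10927641)
((-3819/F - 9042/y) + 9726) + (36*17 + 102) = ((-3819/(-10927641) - 9042/(-9726)) + 9726) + (36*17 + 102) = ((-3819*(-1/10927641) - 9042*(-1/9726)) + 9726) + (612 + 102) = ((67/191713 + 1507/1621) + 9726) + 714 = (289020098/310766773 + 9726) + 714 = 3022806654296/310766773 + 714 = 3244694130218/310766773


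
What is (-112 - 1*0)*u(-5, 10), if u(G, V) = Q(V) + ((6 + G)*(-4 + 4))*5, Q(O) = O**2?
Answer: -11200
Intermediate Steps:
u(G, V) = V**2 (u(G, V) = V**2 + ((6 + G)*(-4 + 4))*5 = V**2 + ((6 + G)*0)*5 = V**2 + 0*5 = V**2 + 0 = V**2)
(-112 - 1*0)*u(-5, 10) = (-112 - 1*0)*10**2 = (-112 + 0)*100 = -112*100 = -11200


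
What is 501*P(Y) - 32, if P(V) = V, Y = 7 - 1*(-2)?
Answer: 4477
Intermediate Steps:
Y = 9 (Y = 7 + 2 = 9)
501*P(Y) - 32 = 501*9 - 32 = 4509 - 32 = 4477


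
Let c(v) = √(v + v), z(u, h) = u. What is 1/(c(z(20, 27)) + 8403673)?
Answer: 8403673/70621719890889 - 2*√10/70621719890889 ≈ 1.1900e-7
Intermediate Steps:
c(v) = √2*√v (c(v) = √(2*v) = √2*√v)
1/(c(z(20, 27)) + 8403673) = 1/(√2*√20 + 8403673) = 1/(√2*(2*√5) + 8403673) = 1/(2*√10 + 8403673) = 1/(8403673 + 2*√10)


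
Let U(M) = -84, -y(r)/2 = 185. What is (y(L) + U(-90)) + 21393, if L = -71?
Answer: 20939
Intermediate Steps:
y(r) = -370 (y(r) = -2*185 = -370)
(y(L) + U(-90)) + 21393 = (-370 - 84) + 21393 = -454 + 21393 = 20939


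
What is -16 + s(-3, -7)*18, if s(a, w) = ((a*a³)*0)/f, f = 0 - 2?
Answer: -16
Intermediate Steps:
f = -2
s(a, w) = 0 (s(a, w) = ((a*a³)*0)/(-2) = (a⁴*0)*(-½) = 0*(-½) = 0)
-16 + s(-3, -7)*18 = -16 + 0*18 = -16 + 0 = -16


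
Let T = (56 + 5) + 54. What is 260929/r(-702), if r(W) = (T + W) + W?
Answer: -260929/1289 ≈ -202.43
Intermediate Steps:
T = 115 (T = 61 + 54 = 115)
r(W) = 115 + 2*W (r(W) = (115 + W) + W = 115 + 2*W)
260929/r(-702) = 260929/(115 + 2*(-702)) = 260929/(115 - 1404) = 260929/(-1289) = 260929*(-1/1289) = -260929/1289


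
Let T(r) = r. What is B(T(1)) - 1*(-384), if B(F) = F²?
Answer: 385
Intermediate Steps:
B(T(1)) - 1*(-384) = 1² - 1*(-384) = 1 + 384 = 385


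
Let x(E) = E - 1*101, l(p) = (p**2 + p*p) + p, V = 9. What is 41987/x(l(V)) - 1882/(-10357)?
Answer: 434991099/724990 ≈ 600.00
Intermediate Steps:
l(p) = p + 2*p**2 (l(p) = (p**2 + p**2) + p = 2*p**2 + p = p + 2*p**2)
x(E) = -101 + E (x(E) = E - 101 = -101 + E)
41987/x(l(V)) - 1882/(-10357) = 41987/(-101 + 9*(1 + 2*9)) - 1882/(-10357) = 41987/(-101 + 9*(1 + 18)) - 1882*(-1/10357) = 41987/(-101 + 9*19) + 1882/10357 = 41987/(-101 + 171) + 1882/10357 = 41987/70 + 1882/10357 = 434991099/724990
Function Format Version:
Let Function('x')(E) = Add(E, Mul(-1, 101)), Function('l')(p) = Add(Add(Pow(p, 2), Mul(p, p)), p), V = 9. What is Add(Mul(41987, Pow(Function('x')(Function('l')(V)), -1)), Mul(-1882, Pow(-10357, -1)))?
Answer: Rational(434991099, 724990) ≈ 600.00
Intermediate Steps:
Function('l')(p) = Add(p, Mul(2, Pow(p, 2))) (Function('l')(p) = Add(Add(Pow(p, 2), Pow(p, 2)), p) = Add(Mul(2, Pow(p, 2)), p) = Add(p, Mul(2, Pow(p, 2))))
Function('x')(E) = Add(-101, E) (Function('x')(E) = Add(E, -101) = Add(-101, E))
Add(Mul(41987, Pow(Function('x')(Function('l')(V)), -1)), Mul(-1882, Pow(-10357, -1))) = Add(Mul(41987, Pow(Add(-101, Mul(9, Add(1, Mul(2, 9)))), -1)), Mul(-1882, Pow(-10357, -1))) = Add(Mul(41987, Pow(Add(-101, Mul(9, Add(1, 18))), -1)), Mul(-1882, Rational(-1, 10357))) = Add(Mul(41987, Pow(Add(-101, Mul(9, 19)), -1)), Rational(1882, 10357)) = Add(Mul(41987, Pow(Add(-101, 171), -1)), Rational(1882, 10357)) = Add(Mul(41987, Pow(70, -1)), Rational(1882, 10357)) = Add(Mul(41987, Rational(1, 70)), Rational(1882, 10357)) = Add(Rational(41987, 70), Rational(1882, 10357)) = Rational(434991099, 724990)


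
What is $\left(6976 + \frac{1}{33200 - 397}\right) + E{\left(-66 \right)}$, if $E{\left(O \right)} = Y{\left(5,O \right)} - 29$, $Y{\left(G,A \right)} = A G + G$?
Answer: $\frac{217221467}{32803} \approx 6622.0$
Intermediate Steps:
$Y{\left(G,A \right)} = G + A G$
$E{\left(O \right)} = -24 + 5 O$ ($E{\left(O \right)} = 5 \left(1 + O\right) - 29 = \left(5 + 5 O\right) - 29 = -24 + 5 O$)
$\left(6976 + \frac{1}{33200 - 397}\right) + E{\left(-66 \right)} = \left(6976 + \frac{1}{33200 - 397}\right) + \left(-24 + 5 \left(-66\right)\right) = \left(6976 + \frac{1}{32803}\right) - 354 = \frac{228833729}{32803} - 354 = \frac{217221467}{32803}$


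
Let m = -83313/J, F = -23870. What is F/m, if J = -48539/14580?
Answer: -115862593/121470354 ≈ -0.95383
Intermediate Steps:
J = -48539/14580 (J = -48539*1/14580 = -48539/14580 ≈ -3.3292)
m = 1214703540/48539 (m = -83313/(-48539/14580) = -83313*(-14580/48539) = 1214703540/48539 ≈ 25025.)
F/m = -23870/1214703540/48539 = -23870*48539/1214703540 = -115862593/121470354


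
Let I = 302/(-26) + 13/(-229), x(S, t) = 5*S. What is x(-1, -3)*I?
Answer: 173740/2977 ≈ 58.361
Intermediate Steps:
I = -34748/2977 (I = 302*(-1/26) + 13*(-1/229) = -151/13 - 13/229 = -34748/2977 ≈ -11.672)
x(-1, -3)*I = (5*(-1))*(-34748/2977) = -5*(-34748/2977) = 173740/2977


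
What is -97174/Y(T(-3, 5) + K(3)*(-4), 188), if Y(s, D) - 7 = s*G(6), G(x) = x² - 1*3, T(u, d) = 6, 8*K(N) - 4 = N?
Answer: -194348/179 ≈ -1085.7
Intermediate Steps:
K(N) = ½ + N/8
G(x) = -3 + x² (G(x) = x² - 3 = -3 + x²)
Y(s, D) = 7 + 33*s (Y(s, D) = 7 + s*(-3 + 6²) = 7 + s*(-3 + 36) = 7 + s*33 = 7 + 33*s)
-97174/Y(T(-3, 5) + K(3)*(-4), 188) = -97174/(7 + 33*(6 + (½ + (⅛)*3)*(-4))) = -97174/(7 + 33*(6 + (½ + 3/8)*(-4))) = -97174/(7 + 33*(6 + (7/8)*(-4))) = -97174/(7 + 33*(6 - 7/2)) = -97174/(7 + 33*(5/2)) = -97174/(7 + 165/2) = -97174/179/2 = -97174*2/179 = -194348/179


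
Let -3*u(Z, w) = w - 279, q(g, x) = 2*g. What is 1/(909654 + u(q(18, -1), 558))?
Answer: 1/909561 ≈ 1.0994e-6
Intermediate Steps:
u(Z, w) = 93 - w/3 (u(Z, w) = -(w - 279)/3 = -(-279 + w)/3 = 93 - w/3)
1/(909654 + u(q(18, -1), 558)) = 1/(909654 + (93 - ⅓*558)) = 1/(909654 + (93 - 186)) = 1/(909654 - 93) = 1/909561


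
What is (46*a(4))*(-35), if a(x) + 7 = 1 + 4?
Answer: 3220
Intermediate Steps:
a(x) = -2 (a(x) = -7 + (1 + 4) = -7 + 5 = -2)
(46*a(4))*(-35) = (46*(-2))*(-35) = -92*(-35) = 3220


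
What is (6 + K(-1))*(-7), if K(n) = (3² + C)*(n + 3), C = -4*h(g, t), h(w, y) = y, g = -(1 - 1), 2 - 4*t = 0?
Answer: -140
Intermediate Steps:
t = ½ (t = ½ - ¼*0 = ½ + 0 = ½ ≈ 0.50000)
g = 0 (g = -1*0 = 0)
C = -2 (C = -4*½ = -2)
K(n) = 21 + 7*n (K(n) = (3² - 2)*(n + 3) = (9 - 2)*(3 + n) = 7*(3 + n) = 21 + 7*n)
(6 + K(-1))*(-7) = (6 + (21 + 7*(-1)))*(-7) = (6 + (21 - 7))*(-7) = (6 + 14)*(-7) = 20*(-7) = -140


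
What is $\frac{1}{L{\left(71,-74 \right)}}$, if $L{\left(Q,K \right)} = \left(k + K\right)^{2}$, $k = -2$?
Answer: $\frac{1}{5776} \approx 0.00017313$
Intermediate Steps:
$L{\left(Q,K \right)} = \left(-2 + K\right)^{2}$
$\frac{1}{L{\left(71,-74 \right)}} = \frac{1}{\left(-2 - 74\right)^{2}} = \frac{1}{\left(-76\right)^{2}} = \frac{1}{5776}$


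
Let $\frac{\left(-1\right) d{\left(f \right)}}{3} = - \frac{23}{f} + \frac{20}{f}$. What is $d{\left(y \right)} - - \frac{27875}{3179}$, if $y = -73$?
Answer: $\frac{2006264}{232067} \approx 8.6452$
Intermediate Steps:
$d{\left(f \right)} = \frac{9}{f}$ ($d{\left(f \right)} = - 3 \left(- \frac{23}{f} + \frac{20}{f}\right) = - 3 \left(- \frac{3}{f}\right) = \frac{9}{f}$)
$d{\left(y \right)} - - \frac{27875}{3179} = \frac{9}{-73} - - \frac{27875}{3179} = 9 \left(- \frac{1}{73}\right) - \left(-27875\right) \frac{1}{3179} = - \frac{9}{73} - - \frac{27875}{3179} = - \frac{9}{73} + \frac{27875}{3179} = \frac{2006264}{232067}$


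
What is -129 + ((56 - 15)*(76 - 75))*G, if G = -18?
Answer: -867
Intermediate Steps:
-129 + ((56 - 15)*(76 - 75))*G = -129 + ((56 - 15)*(76 - 75))*(-18) = -129 + (41*1)*(-18) = -129 + 41*(-18) = -129 - 738 = -867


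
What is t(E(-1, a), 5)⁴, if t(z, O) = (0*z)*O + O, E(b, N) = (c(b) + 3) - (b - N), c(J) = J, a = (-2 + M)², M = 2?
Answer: 625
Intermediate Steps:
a = 0 (a = (-2 + 2)² = 0² = 0)
E(b, N) = 3 + N (E(b, N) = (b + 3) - (b - N) = (3 + b) + (N - b) = 3 + N)
t(z, O) = O (t(z, O) = 0*O + O = 0 + O = O)
t(E(-1, a), 5)⁴ = 5⁴ = 625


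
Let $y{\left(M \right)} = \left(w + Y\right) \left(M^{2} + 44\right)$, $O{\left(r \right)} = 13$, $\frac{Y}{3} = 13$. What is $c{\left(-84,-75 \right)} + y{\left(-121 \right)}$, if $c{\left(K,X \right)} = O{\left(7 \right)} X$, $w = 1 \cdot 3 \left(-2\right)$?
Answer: $483630$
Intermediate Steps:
$Y = 39$ ($Y = 3 \cdot 13 = 39$)
$w = -6$ ($w = 3 \left(-2\right) = -6$)
$c{\left(K,X \right)} = 13 X$
$y{\left(M \right)} = 1452 + 33 M^{2}$ ($y{\left(M \right)} = \left(-6 + 39\right) \left(M^{2} + 44\right) = 33 \left(44 + M^{2}\right) = 1452 + 33 M^{2}$)
$c{\left(-84,-75 \right)} + y{\left(-121 \right)} = 13 \left(-75\right) + \left(1452 + 33 \left(-121\right)^{2}\right) = -975 + \left(1452 + 33 \cdot 14641\right) = -975 + \left(1452 + 483153\right) = -975 + 484605 = 483630$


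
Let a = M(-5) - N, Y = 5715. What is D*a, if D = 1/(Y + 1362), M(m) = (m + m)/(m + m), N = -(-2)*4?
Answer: -1/1011 ≈ -0.00098912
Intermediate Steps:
N = 8 (N = -1*(-8) = 8)
M(m) = 1 (M(m) = (2*m)/((2*m)) = (2*m)*(1/(2*m)) = 1)
D = 1/7077 (D = 1/(5715 + 1362) = 1/7077 ≈ 0.00014130)
a = -7 (a = 1 - 1*8 = 1 - 8 = -7)
D*a = (1/7077)*(-7) = -1/1011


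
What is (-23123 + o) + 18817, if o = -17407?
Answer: -21713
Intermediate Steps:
(-23123 + o) + 18817 = (-23123 - 17407) + 18817 = -40530 + 18817 = -21713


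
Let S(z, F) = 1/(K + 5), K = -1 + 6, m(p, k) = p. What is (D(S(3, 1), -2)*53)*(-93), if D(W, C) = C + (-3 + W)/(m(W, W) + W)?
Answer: 162657/2 ≈ 81329.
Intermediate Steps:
K = 5
S(z, F) = 1/10 (S(z, F) = 1/(5 + 5) = 1/10)
D(W, C) = C + (-3 + W)/(2*W) (D(W, C) = C + (-3 + W)/(W + W) = C + (-3 + W)/((2*W)) = C + (-3 + W)*(1/(2*W)) = C + (-3 + W)/(2*W))
(D(S(3, 1), -2)*53)*(-93) = ((1/2 - 2 - 3/(2*1/10))*53)*(-93) = ((1/2 - 2 - 3/2*10)*53)*(-93) = ((1/2 - 2 - 15)*53)*(-93) = -33/2*53*(-93) = -1749/2*(-93) = 162657/2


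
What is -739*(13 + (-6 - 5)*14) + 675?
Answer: 104874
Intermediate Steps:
-739*(13 + (-6 - 5)*14) + 675 = -739*(13 - 11*14) + 675 = -739*(13 - 154) + 675 = -739*(-141) + 675 = 104199 + 675 = 104874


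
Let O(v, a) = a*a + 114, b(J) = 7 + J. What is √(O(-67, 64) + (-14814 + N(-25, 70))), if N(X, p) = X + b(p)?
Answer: 2*I*√2638 ≈ 102.72*I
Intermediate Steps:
O(v, a) = 114 + a² (O(v, a) = a² + 114 = 114 + a²)
N(X, p) = 7 + X + p (N(X, p) = X + (7 + p) = 7 + X + p)
√(O(-67, 64) + (-14814 + N(-25, 70))) = √((114 + 64²) + (-14814 + (7 - 25 + 70))) = √((114 + 4096) + (-14814 + 52)) = √(4210 - 14762) = √(-10552) = 2*I*√2638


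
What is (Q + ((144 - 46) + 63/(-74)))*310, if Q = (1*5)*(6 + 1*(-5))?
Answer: 1171645/37 ≈ 31666.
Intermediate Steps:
Q = 5 (Q = 5*(6 - 5) = 5*1 = 5)
(Q + ((144 - 46) + 63/(-74)))*310 = (5 + ((144 - 46) + 63/(-74)))*310 = (5 + (98 + 63*(-1/74)))*310 = (5 + (98 - 63/74))*310 = (5 + 7189/74)*310 = (7559/74)*310 = 1171645/37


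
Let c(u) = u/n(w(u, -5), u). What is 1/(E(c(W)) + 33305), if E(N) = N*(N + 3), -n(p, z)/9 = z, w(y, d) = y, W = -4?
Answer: 81/2697679 ≈ 3.0026e-5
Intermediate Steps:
n(p, z) = -9*z
c(u) = -⅑ (c(u) = u/((-9*u)) = u*(-1/(9*u)) = -⅑)
E(N) = N*(3 + N)
1/(E(c(W)) + 33305) = 1/(-(3 - ⅑)/9 + 33305) = 1/(-⅑*26/9 + 33305) = 1/(-26/81 + 33305) = 1/(2697679/81) = 81/2697679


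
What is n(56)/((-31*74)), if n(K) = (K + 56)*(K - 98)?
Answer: 2352/1147 ≈ 2.0506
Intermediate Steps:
n(K) = (-98 + K)*(56 + K) (n(K) = (56 + K)*(-98 + K) = (-98 + K)*(56 + K))
n(56)/((-31*74)) = (-5488 + 56² - 42*56)/((-31*74)) = (-5488 + 3136 - 2352)/(-2294) = -4704*(-1/2294) = 2352/1147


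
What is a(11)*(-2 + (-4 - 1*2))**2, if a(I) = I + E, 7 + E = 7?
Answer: 704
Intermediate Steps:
E = 0 (E = -7 + 7 = 0)
a(I) = I (a(I) = I + 0 = I)
a(11)*(-2 + (-4 - 1*2))**2 = 11*(-2 + (-4 - 1*2))**2 = 11*(-2 + (-4 - 2))**2 = 11*(-2 - 6)**2 = 11*(-8)**2 = 11*64 = 704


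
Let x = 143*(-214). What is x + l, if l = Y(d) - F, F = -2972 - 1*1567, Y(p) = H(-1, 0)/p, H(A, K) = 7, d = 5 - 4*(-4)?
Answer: -78188/3 ≈ -26063.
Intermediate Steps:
d = 21 (d = 5 + 16 = 21)
x = -30602
Y(p) = 7/p
F = -4539 (F = -2972 - 1567 = -4539)
l = 13618/3 (l = 7/21 - 1*(-4539) = 7*(1/21) + 4539 = ⅓ + 4539 = 13618/3 ≈ 4539.3)
x + l = -30602 + 13618/3 = -78188/3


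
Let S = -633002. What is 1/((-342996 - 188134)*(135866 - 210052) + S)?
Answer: 1/39401777178 ≈ 2.5380e-11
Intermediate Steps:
1/((-342996 - 188134)*(135866 - 210052) + S) = 1/((-342996 - 188134)*(135866 - 210052) - 633002) = 1/(-531130*(-74186) - 633002) = 1/(39402410180 - 633002) = 1/39401777178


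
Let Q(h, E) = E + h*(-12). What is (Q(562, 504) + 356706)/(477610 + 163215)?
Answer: 350466/640825 ≈ 0.54690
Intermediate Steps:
Q(h, E) = E - 12*h
(Q(562, 504) + 356706)/(477610 + 163215) = ((504 - 12*562) + 356706)/(477610 + 163215) = ((504 - 6744) + 356706)/640825 = (-6240 + 356706)*(1/640825) = 350466*(1/640825) = 350466/640825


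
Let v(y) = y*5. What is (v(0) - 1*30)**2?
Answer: 900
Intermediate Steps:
v(y) = 5*y
(v(0) - 1*30)**2 = (5*0 - 1*30)**2 = (0 - 30)**2 = (-30)**2 = 900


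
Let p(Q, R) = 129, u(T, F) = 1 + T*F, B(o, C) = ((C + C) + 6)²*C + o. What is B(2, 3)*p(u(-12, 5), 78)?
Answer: 55986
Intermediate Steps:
B(o, C) = o + C*(6 + 2*C)² (B(o, C) = (2*C + 6)²*C + o = (6 + 2*C)²*C + o = C*(6 + 2*C)² + o = o + C*(6 + 2*C)²)
u(T, F) = 1 + F*T
B(2, 3)*p(u(-12, 5), 78) = (2 + 4*3*(3 + 3)²)*129 = (2 + 4*3*6²)*129 = (2 + 4*3*36)*129 = (2 + 432)*129 = 434*129 = 55986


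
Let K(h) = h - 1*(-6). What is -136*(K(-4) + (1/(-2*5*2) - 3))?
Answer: 714/5 ≈ 142.80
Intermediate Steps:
K(h) = 6 + h (K(h) = h + 6 = 6 + h)
-136*(K(-4) + (1/(-2*5*2) - 3)) = -136*((6 - 4) + (1/(-2*5*2) - 3)) = -136*(2 + (1/(-10*2) - 3)) = -136*(2 + (1/(-20) - 3)) = -136*(2 + (-1/20 - 3)) = -136*(2 - 61/20) = -136*(-21/20) = 714/5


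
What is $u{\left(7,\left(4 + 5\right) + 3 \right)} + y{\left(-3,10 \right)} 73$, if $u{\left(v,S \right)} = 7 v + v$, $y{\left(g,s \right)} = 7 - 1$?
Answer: $494$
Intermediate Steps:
$y{\left(g,s \right)} = 6$ ($y{\left(g,s \right)} = 7 - 1 = 6$)
$u{\left(v,S \right)} = 8 v$
$u{\left(7,\left(4 + 5\right) + 3 \right)} + y{\left(-3,10 \right)} 73 = 8 \cdot 7 + 6 \cdot 73 = 56 + 438 = 494$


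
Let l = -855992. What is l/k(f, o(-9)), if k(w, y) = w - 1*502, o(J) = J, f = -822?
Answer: 213998/331 ≈ 646.52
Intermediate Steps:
k(w, y) = -502 + w (k(w, y) = w - 502 = -502 + w)
l/k(f, o(-9)) = -855992/(-502 - 822) = -855992/(-1324) = -855992*(-1/1324) = 213998/331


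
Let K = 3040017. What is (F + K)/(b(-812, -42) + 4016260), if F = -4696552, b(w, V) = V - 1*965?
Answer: -1656535/4015253 ≈ -0.41256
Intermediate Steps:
b(w, V) = -965 + V (b(w, V) = V - 965 = -965 + V)
(F + K)/(b(-812, -42) + 4016260) = (-4696552 + 3040017)/((-965 - 42) + 4016260) = -1656535/(-1007 + 4016260) = -1656535/4015253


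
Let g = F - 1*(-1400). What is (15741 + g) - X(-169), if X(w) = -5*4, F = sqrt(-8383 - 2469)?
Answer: 17161 + 2*I*sqrt(2713) ≈ 17161.0 + 104.17*I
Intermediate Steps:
F = 2*I*sqrt(2713) (F = sqrt(-10852) = 2*I*sqrt(2713) ≈ 104.17*I)
X(w) = -20
g = 1400 + 2*I*sqrt(2713) (g = 2*I*sqrt(2713) - 1*(-1400) = 2*I*sqrt(2713) + 1400 = 1400 + 2*I*sqrt(2713) ≈ 1400.0 + 104.17*I)
(15741 + g) - X(-169) = (15741 + (1400 + 2*I*sqrt(2713))) - 1*(-20) = (17141 + 2*I*sqrt(2713)) + 20 = 17161 + 2*I*sqrt(2713)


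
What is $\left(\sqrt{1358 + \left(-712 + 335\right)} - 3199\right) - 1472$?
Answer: $-4671 + 3 \sqrt{109} \approx -4639.7$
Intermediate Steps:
$\left(\sqrt{1358 + \left(-712 + 335\right)} - 3199\right) - 1472 = \left(\sqrt{1358 - 377} - 3199\right) - 1472 = \left(\sqrt{981} - 3199\right) - 1472 = \left(3 \sqrt{109} - 3199\right) - 1472 = \left(-3199 + 3 \sqrt{109}\right) - 1472 = -4671 + 3 \sqrt{109}$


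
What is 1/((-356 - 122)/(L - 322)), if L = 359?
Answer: -37/478 ≈ -0.077406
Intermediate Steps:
1/((-356 - 122)/(L - 322)) = 1/((-356 - 122)/(359 - 322)) = 1/(-478/37) = -37/478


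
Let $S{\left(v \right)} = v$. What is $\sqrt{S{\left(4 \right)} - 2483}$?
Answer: $i \sqrt{2479} \approx 49.79 i$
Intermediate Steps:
$\sqrt{S{\left(4 \right)} - 2483} = \sqrt{4 - 2483} = \sqrt{-2479} = i \sqrt{2479}$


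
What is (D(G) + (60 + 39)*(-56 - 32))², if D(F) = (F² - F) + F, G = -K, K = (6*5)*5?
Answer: 190108944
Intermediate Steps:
K = 150 (K = 30*5 = 150)
G = -150 (G = -1*150 = -150)
D(F) = F²
(D(G) + (60 + 39)*(-56 - 32))² = ((-150)² + (60 + 39)*(-56 - 32))² = (22500 + 99*(-88))² = (22500 - 8712)² = 13788² = 190108944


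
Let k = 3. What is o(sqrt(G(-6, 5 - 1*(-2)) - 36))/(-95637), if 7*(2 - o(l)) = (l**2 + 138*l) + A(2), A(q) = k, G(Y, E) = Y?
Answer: -53/669459 + 46*I*sqrt(42)/223153 ≈ -7.9168e-5 + 0.0013359*I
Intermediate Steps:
A(q) = 3
o(l) = 11/7 - 138*l/7 - l**2/7 (o(l) = 2 - ((l**2 + 138*l) + 3)/7 = 2 - (3 + l**2 + 138*l)/7 = 2 + (-3/7 - 138*l/7 - l**2/7) = 11/7 - 138*l/7 - l**2/7)
o(sqrt(G(-6, 5 - 1*(-2)) - 36))/(-95637) = (11/7 - 138*sqrt(-6 - 36)/7 - (sqrt(-6 - 36))**2/7)/(-95637) = (11/7 - 138*I*sqrt(42)/7 - (sqrt(-42))**2/7)*(-1/95637) = (11/7 - 138*I*sqrt(42)/7 - (I*sqrt(42))**2/7)*(-1/95637) = (11/7 - 138*I*sqrt(42)/7 - 1/7*(-42))*(-1/95637) = (11/7 - 138*I*sqrt(42)/7 + 6)*(-1/95637) = (53/7 - 138*I*sqrt(42)/7)*(-1/95637) = -53/669459 + 46*I*sqrt(42)/223153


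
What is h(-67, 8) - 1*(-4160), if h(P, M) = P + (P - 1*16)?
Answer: 4010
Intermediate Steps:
h(P, M) = -16 + 2*P (h(P, M) = P + (P - 16) = P + (-16 + P) = -16 + 2*P)
h(-67, 8) - 1*(-4160) = (-16 + 2*(-67)) - 1*(-4160) = (-16 - 134) + 4160 = -150 + 4160 = 4010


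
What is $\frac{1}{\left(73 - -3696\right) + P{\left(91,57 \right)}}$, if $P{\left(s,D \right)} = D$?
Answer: $\frac{1}{3826} \approx 0.00026137$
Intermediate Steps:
$\frac{1}{\left(73 - -3696\right) + P{\left(91,57 \right)}} = \frac{1}{\left(73 - -3696\right) + 57} = \frac{1}{\left(73 + 3696\right) + 57} = \frac{1}{3769 + 57} = \frac{1}{3826}$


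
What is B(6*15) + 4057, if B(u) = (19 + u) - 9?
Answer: 4157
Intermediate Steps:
B(u) = 10 + u
B(6*15) + 4057 = (10 + 6*15) + 4057 = (10 + 90) + 4057 = 100 + 4057 = 4157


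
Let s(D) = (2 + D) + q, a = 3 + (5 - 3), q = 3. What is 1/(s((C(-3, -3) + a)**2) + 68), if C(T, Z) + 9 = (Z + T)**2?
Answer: 1/1097 ≈ 0.00091158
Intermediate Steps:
a = 5 (a = 3 + 2 = 5)
C(T, Z) = -9 + (T + Z)**2 (C(T, Z) = -9 + (Z + T)**2 = -9 + (T + Z)**2)
s(D) = 5 + D (s(D) = (2 + D) + 3 = 5 + D)
1/(s((C(-3, -3) + a)**2) + 68) = 1/((5 + ((-9 + (-3 - 3)**2) + 5)**2) + 68) = 1/((5 + ((-9 + (-6)**2) + 5)**2) + 68) = 1/((5 + ((-9 + 36) + 5)**2) + 68) = 1/((5 + (27 + 5)**2) + 68) = 1/((5 + 32**2) + 68) = 1/((5 + 1024) + 68) = 1/(1029 + 68) = 1/1097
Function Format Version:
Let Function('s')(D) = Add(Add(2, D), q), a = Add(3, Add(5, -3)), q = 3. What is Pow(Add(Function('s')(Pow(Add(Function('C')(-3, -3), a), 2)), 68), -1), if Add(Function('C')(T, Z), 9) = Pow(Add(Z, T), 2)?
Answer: Rational(1, 1097) ≈ 0.00091158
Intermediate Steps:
a = 5 (a = Add(3, 2) = 5)
Function('C')(T, Z) = Add(-9, Pow(Add(T, Z), 2)) (Function('C')(T, Z) = Add(-9, Pow(Add(Z, T), 2)) = Add(-9, Pow(Add(T, Z), 2)))
Function('s')(D) = Add(5, D) (Function('s')(D) = Add(Add(2, D), 3) = Add(5, D))
Pow(Add(Function('s')(Pow(Add(Function('C')(-3, -3), a), 2)), 68), -1) = Pow(Add(Add(5, Pow(Add(Add(-9, Pow(Add(-3, -3), 2)), 5), 2)), 68), -1) = Pow(Add(Add(5, Pow(Add(Add(-9, Pow(-6, 2)), 5), 2)), 68), -1) = Pow(Add(Add(5, Pow(Add(Add(-9, 36), 5), 2)), 68), -1) = Pow(Add(Add(5, Pow(Add(27, 5), 2)), 68), -1) = Pow(Add(Add(5, Pow(32, 2)), 68), -1) = Pow(Add(Add(5, 1024), 68), -1) = Pow(Add(1029, 68), -1) = Pow(1097, -1) = Rational(1, 1097)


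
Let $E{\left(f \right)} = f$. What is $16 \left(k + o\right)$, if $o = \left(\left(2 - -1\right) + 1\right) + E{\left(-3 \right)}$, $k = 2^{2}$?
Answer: $80$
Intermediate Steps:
$k = 4$
$o = 1$ ($o = \left(\left(2 - -1\right) + 1\right) - 3 = \left(\left(2 + 1\right) + 1\right) - 3 = \left(3 + 1\right) - 3 = 4 - 3 = 1$)
$16 \left(k + o\right) = 16 \left(4 + 1\right) = 16 \cdot 5 = 80$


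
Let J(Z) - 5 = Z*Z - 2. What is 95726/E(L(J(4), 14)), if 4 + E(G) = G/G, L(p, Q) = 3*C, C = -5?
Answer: -95726/3 ≈ -31909.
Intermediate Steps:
J(Z) = 3 + Z**2 (J(Z) = 5 + (Z*Z - 2) = 5 + (Z**2 - 2) = 5 + (-2 + Z**2) = 3 + Z**2)
L(p, Q) = -15 (L(p, Q) = 3*(-5) = -15)
E(G) = -3 (E(G) = -4 + G/G = -4 + 1 = -3)
95726/E(L(J(4), 14)) = 95726/(-3) = 95726*(-1/3) = -95726/3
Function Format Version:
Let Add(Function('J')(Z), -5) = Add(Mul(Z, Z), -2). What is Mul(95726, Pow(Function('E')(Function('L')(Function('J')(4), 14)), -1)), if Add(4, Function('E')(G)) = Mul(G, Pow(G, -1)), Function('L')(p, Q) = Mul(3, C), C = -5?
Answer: Rational(-95726, 3) ≈ -31909.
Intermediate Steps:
Function('J')(Z) = Add(3, Pow(Z, 2)) (Function('J')(Z) = Add(5, Add(Mul(Z, Z), -2)) = Add(5, Add(Pow(Z, 2), -2)) = Add(5, Add(-2, Pow(Z, 2))) = Add(3, Pow(Z, 2)))
Function('L')(p, Q) = -15 (Function('L')(p, Q) = Mul(3, -5) = -15)
Function('E')(G) = -3 (Function('E')(G) = Add(-4, Mul(G, Pow(G, -1))) = Add(-4, 1) = -3)
Mul(95726, Pow(Function('E')(Function('L')(Function('J')(4), 14)), -1)) = Mul(95726, Pow(-3, -1)) = Mul(95726, Rational(-1, 3)) = Rational(-95726, 3)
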